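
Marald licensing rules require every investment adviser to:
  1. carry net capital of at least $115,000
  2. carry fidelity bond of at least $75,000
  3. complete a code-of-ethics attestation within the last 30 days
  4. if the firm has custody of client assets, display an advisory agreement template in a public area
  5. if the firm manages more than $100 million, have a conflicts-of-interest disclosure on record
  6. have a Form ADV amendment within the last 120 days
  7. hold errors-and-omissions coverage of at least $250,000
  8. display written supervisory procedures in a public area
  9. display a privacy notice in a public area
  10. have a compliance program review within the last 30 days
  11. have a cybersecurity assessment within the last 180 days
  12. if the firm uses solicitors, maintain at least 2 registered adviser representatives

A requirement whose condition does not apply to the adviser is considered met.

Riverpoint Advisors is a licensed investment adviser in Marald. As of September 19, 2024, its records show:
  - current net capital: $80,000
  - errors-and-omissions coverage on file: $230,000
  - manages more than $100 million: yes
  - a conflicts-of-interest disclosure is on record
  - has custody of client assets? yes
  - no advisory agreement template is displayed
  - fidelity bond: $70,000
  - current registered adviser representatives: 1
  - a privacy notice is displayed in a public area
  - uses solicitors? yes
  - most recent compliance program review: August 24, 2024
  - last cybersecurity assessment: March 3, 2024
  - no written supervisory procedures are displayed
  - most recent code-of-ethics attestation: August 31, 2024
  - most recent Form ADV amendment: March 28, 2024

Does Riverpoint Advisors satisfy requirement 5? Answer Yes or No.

5. condition 'manages more than $100 million' holds; conflicts-of-interest disclosure present → met

Yes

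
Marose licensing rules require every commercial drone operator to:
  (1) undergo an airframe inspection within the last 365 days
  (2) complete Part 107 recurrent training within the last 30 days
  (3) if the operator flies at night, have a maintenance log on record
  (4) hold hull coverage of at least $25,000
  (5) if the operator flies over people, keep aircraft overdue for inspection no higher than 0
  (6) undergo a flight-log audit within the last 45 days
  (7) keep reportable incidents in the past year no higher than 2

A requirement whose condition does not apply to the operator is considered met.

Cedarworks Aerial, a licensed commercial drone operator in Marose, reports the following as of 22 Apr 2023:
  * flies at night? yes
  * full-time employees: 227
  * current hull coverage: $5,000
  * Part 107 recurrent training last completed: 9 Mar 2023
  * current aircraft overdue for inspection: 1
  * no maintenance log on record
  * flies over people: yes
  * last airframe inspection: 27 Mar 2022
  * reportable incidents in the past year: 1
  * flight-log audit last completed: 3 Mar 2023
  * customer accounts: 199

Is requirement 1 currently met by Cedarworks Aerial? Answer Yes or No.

1. airframe inspection 391 days ago vs limit 365 → not met

No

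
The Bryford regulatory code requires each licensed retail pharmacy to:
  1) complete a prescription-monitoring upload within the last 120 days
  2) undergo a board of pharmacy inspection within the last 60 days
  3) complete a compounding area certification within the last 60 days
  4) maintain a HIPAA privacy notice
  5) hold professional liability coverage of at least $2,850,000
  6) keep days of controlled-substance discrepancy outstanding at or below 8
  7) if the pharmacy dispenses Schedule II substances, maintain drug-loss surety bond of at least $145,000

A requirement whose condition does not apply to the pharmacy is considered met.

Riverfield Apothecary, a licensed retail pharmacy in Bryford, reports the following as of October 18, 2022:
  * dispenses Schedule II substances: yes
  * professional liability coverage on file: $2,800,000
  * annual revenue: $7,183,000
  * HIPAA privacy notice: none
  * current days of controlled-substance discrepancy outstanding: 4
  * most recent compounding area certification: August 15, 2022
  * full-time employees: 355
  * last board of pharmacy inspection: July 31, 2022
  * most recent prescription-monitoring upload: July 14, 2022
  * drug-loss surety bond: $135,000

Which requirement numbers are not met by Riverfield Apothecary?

2, 3, 4, 5, 7

1. prescription-monitoring upload 96 days ago vs limit 120 → met
2. board of pharmacy inspection 79 days ago vs limit 60 → not met
3. compounding area certification 64 days ago vs limit 60 → not met
4. HIPAA privacy notice absent → not met
5. professional liability coverage $2,800,000 < $2,850,000 → not met
6. days of controlled-substance discrepancy outstanding 4 ≤ 8 → met
7. condition 'dispenses Schedule II substances' holds; drug-loss surety bond $135,000 < $145,000 → not met
Not met: 2, 3, 4, 5, 7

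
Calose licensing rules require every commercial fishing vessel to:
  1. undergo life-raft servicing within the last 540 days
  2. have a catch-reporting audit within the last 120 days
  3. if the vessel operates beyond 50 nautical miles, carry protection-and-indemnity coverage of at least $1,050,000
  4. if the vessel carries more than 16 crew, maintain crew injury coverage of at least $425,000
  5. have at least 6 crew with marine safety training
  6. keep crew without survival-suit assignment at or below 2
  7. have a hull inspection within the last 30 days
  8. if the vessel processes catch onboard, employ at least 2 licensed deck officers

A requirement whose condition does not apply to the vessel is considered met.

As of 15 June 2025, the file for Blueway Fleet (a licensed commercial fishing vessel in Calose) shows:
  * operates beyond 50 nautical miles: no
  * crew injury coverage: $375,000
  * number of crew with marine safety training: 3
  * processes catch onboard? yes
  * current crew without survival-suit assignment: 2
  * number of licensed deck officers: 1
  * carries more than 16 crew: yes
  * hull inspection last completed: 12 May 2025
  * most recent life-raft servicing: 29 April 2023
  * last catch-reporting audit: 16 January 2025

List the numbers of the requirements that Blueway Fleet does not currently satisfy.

1, 2, 4, 5, 7, 8

1. life-raft servicing 778 days ago vs limit 540 → not met
2. catch-reporting audit 150 days ago vs limit 120 → not met
3. condition 'operates beyond 50 nautical miles' does not hold → requirement n/a → met
4. condition 'carries more than 16 crew' holds; crew injury coverage $375,000 < $425,000 → not met
5. crew with marine safety training 3 < 6 → not met
6. crew without survival-suit assignment 2 ≤ 2 → met
7. hull inspection 34 days ago vs limit 30 → not met
8. condition 'processes catch onboard' holds; licensed deck officers 1 < 2 → not met
Not met: 1, 2, 4, 5, 7, 8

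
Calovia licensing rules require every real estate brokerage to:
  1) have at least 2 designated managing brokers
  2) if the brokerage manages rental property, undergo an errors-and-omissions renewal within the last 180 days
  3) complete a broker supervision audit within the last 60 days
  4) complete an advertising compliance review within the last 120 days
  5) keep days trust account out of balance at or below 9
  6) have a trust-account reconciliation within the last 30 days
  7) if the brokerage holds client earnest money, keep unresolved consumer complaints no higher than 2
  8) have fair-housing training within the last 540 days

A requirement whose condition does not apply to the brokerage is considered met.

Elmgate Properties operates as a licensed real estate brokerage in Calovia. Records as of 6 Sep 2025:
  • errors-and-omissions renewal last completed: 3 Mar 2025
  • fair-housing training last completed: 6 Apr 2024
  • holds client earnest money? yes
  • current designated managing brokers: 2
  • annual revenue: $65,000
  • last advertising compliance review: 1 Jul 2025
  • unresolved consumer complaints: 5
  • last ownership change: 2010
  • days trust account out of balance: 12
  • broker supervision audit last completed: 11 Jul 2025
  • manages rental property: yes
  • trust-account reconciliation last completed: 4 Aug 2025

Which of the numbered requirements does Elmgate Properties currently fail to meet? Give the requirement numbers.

2, 5, 6, 7

1. designated managing brokers 2 ≥ 2 → met
2. condition 'manages rental property' holds; errors-and-omissions renewal 187 days ago vs limit 180 → not met
3. broker supervision audit 57 days ago vs limit 60 → met
4. advertising compliance review 67 days ago vs limit 120 → met
5. days trust account out of balance 12 > 9 → not met
6. trust-account reconciliation 33 days ago vs limit 30 → not met
7. condition 'holds client earnest money' holds; unresolved consumer complaints 5 > 2 → not met
8. fair-housing training 518 days ago vs limit 540 → met
Not met: 2, 5, 6, 7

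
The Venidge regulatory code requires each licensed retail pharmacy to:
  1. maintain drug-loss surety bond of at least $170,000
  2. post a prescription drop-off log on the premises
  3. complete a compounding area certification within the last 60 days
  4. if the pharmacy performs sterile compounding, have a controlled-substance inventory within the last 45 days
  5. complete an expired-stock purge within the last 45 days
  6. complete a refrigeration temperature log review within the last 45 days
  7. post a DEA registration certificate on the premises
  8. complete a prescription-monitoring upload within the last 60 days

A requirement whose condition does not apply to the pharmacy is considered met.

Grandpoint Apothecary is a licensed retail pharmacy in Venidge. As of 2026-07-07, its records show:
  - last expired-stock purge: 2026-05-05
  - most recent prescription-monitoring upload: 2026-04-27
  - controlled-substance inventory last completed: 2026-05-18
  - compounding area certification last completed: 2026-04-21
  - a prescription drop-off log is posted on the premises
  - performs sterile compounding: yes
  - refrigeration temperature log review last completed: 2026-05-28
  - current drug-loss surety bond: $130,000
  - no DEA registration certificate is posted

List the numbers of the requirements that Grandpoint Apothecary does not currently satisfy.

1. drug-loss surety bond $130,000 < $170,000 → not met
2. prescription drop-off log present → met
3. compounding area certification 77 days ago vs limit 60 → not met
4. condition 'performs sterile compounding' holds; controlled-substance inventory 50 days ago vs limit 45 → not met
5. expired-stock purge 63 days ago vs limit 45 → not met
6. refrigeration temperature log review 40 days ago vs limit 45 → met
7. DEA registration certificate absent → not met
8. prescription-monitoring upload 71 days ago vs limit 60 → not met
Not met: 1, 3, 4, 5, 7, 8

1, 3, 4, 5, 7, 8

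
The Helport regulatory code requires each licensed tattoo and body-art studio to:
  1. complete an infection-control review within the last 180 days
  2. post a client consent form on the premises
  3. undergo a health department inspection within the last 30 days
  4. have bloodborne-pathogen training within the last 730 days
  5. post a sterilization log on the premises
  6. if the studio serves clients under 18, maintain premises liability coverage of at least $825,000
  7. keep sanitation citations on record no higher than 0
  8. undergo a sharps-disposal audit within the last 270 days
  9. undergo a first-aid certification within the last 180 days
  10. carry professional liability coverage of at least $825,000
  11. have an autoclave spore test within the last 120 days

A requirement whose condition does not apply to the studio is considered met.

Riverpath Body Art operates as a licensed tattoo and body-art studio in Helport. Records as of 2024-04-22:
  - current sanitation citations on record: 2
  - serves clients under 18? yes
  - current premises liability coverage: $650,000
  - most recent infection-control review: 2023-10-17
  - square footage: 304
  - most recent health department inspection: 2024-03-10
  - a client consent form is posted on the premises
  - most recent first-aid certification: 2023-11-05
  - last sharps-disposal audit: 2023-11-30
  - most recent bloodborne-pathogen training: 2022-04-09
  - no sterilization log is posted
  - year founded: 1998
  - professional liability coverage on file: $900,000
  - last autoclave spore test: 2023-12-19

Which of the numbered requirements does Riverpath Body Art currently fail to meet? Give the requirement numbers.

1. infection-control review 188 days ago vs limit 180 → not met
2. client consent form present → met
3. health department inspection 43 days ago vs limit 30 → not met
4. bloodborne-pathogen training 744 days ago vs limit 730 → not met
5. sterilization log absent → not met
6. condition 'serves clients under 18' holds; premises liability coverage $650,000 < $825,000 → not met
7. sanitation citations on record 2 > 0 → not met
8. sharps-disposal audit 144 days ago vs limit 270 → met
9. first-aid certification 169 days ago vs limit 180 → met
10. professional liability coverage $900,000 ≥ $825,000 → met
11. autoclave spore test 125 days ago vs limit 120 → not met
Not met: 1, 3, 4, 5, 6, 7, 11

1, 3, 4, 5, 6, 7, 11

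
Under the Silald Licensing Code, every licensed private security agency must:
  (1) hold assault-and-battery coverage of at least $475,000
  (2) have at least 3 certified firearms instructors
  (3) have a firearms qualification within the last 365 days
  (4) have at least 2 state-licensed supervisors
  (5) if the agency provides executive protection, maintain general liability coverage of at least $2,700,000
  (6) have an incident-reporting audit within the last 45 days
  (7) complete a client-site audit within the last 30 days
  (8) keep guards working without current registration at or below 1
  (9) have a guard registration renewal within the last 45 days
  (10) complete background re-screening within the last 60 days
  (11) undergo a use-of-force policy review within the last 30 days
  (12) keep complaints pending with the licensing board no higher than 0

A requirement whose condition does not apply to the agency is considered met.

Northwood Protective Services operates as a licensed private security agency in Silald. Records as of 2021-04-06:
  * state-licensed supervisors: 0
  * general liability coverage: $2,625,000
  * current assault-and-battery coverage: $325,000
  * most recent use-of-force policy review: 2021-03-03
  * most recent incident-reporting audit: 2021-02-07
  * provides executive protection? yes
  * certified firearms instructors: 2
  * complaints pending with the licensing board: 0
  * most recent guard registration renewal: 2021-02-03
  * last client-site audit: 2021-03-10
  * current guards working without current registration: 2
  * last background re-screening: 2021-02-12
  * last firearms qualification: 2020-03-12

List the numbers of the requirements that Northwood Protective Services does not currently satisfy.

1. assault-and-battery coverage $325,000 < $475,000 → not met
2. certified firearms instructors 2 < 3 → not met
3. firearms qualification 390 days ago vs limit 365 → not met
4. state-licensed supervisors 0 < 2 → not met
5. condition 'provides executive protection' holds; general liability coverage $2,625,000 < $2,700,000 → not met
6. incident-reporting audit 58 days ago vs limit 45 → not met
7. client-site audit 27 days ago vs limit 30 → met
8. guards working without current registration 2 > 1 → not met
9. guard registration renewal 62 days ago vs limit 45 → not met
10. background re-screening 53 days ago vs limit 60 → met
11. use-of-force policy review 34 days ago vs limit 30 → not met
12. complaints pending with the licensing board 0 ≤ 0 → met
Not met: 1, 2, 3, 4, 5, 6, 8, 9, 11

1, 2, 3, 4, 5, 6, 8, 9, 11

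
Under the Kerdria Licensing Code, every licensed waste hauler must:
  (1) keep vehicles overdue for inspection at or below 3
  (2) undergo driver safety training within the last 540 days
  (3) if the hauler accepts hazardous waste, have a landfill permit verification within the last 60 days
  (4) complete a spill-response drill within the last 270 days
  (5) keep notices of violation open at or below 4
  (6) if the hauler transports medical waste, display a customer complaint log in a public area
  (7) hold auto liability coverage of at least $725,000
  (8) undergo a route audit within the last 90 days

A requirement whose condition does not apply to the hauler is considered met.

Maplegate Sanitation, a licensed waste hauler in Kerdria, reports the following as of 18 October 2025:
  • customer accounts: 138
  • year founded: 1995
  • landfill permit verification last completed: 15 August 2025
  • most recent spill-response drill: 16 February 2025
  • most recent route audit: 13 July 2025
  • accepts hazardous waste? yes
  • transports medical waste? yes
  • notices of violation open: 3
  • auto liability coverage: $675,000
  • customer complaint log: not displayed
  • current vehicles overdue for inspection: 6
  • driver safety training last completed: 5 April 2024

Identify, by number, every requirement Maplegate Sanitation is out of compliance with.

1, 2, 3, 6, 7, 8

1. vehicles overdue for inspection 6 > 3 → not met
2. driver safety training 561 days ago vs limit 540 → not met
3. condition 'accepts hazardous waste' holds; landfill permit verification 64 days ago vs limit 60 → not met
4. spill-response drill 244 days ago vs limit 270 → met
5. notices of violation open 3 ≤ 4 → met
6. condition 'transports medical waste' holds; customer complaint log absent → not met
7. auto liability coverage $675,000 < $725,000 → not met
8. route audit 97 days ago vs limit 90 → not met
Not met: 1, 2, 3, 6, 7, 8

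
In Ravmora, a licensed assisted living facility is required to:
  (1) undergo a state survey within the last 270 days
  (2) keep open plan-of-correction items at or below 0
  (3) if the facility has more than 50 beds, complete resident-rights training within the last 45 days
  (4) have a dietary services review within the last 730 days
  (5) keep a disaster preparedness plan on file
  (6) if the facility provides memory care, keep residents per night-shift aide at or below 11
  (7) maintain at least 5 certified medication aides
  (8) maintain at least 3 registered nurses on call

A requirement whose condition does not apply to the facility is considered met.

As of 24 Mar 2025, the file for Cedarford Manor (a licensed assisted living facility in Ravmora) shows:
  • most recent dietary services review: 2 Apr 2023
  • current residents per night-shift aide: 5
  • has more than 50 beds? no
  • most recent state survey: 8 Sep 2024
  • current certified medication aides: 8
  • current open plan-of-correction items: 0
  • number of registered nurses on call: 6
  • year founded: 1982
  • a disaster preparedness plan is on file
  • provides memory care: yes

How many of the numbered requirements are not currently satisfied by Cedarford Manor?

1. state survey 197 days ago vs limit 270 → met
2. open plan-of-correction items 0 ≤ 0 → met
3. condition 'has more than 50 beds' does not hold → requirement n/a → met
4. dietary services review 722 days ago vs limit 730 → met
5. disaster preparedness plan present → met
6. condition 'provides memory care' holds; residents per night-shift aide 5 ≤ 11 → met
7. certified medication aides 8 ≥ 5 → met
8. registered nurses on call 6 ≥ 3 → met
Not met: 0 of 8

0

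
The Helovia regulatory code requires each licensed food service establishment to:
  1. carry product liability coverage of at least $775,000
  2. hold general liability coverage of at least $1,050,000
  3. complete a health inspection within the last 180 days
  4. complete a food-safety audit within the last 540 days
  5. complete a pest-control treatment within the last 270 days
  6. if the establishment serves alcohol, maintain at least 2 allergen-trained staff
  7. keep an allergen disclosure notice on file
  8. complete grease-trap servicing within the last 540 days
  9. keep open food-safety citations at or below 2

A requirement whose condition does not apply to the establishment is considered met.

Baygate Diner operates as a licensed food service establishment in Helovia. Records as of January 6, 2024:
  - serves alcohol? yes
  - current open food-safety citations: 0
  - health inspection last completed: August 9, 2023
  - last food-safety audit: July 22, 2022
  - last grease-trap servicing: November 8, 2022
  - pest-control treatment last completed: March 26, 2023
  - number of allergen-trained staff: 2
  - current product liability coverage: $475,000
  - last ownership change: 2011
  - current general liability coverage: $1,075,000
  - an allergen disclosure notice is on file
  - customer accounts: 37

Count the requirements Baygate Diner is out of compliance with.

1. product liability coverage $475,000 < $775,000 → not met
2. general liability coverage $1,075,000 ≥ $1,050,000 → met
3. health inspection 150 days ago vs limit 180 → met
4. food-safety audit 533 days ago vs limit 540 → met
5. pest-control treatment 286 days ago vs limit 270 → not met
6. condition 'serves alcohol' holds; allergen-trained staff 2 ≥ 2 → met
7. allergen disclosure notice present → met
8. grease-trap servicing 424 days ago vs limit 540 → met
9. open food-safety citations 0 ≤ 2 → met
Not met: 2 of 9

2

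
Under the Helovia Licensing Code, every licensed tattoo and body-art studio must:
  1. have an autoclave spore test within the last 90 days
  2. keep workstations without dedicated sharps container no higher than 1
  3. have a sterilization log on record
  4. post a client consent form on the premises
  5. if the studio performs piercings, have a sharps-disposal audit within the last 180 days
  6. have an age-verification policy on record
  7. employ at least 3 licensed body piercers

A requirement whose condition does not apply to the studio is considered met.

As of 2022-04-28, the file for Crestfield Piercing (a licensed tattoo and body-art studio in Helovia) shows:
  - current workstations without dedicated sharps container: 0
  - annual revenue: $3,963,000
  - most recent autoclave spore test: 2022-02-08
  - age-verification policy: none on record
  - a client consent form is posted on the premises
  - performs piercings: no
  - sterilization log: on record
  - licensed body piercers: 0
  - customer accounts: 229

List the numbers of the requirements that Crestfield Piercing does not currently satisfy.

6, 7

1. autoclave spore test 79 days ago vs limit 90 → met
2. workstations without dedicated sharps container 0 ≤ 1 → met
3. sterilization log present → met
4. client consent form present → met
5. condition 'performs piercings' does not hold → requirement n/a → met
6. age-verification policy absent → not met
7. licensed body piercers 0 < 3 → not met
Not met: 6, 7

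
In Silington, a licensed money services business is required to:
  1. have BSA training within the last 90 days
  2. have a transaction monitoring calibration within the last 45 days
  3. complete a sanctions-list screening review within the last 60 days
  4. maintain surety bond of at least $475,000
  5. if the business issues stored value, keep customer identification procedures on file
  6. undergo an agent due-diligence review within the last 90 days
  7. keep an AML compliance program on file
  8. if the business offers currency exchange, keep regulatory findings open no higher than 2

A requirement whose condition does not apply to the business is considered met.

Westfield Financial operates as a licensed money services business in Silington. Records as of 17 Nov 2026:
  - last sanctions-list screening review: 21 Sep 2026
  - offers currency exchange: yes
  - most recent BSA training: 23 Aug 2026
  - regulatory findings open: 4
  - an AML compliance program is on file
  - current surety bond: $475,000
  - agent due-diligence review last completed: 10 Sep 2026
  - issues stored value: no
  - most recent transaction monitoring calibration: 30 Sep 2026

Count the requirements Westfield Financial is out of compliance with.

1. BSA training 86 days ago vs limit 90 → met
2. transaction monitoring calibration 48 days ago vs limit 45 → not met
3. sanctions-list screening review 57 days ago vs limit 60 → met
4. surety bond $475,000 ≥ $475,000 → met
5. condition 'issues stored value' does not hold → requirement n/a → met
6. agent due-diligence review 68 days ago vs limit 90 → met
7. AML compliance program present → met
8. condition 'offers currency exchange' holds; regulatory findings open 4 > 2 → not met
Not met: 2 of 8

2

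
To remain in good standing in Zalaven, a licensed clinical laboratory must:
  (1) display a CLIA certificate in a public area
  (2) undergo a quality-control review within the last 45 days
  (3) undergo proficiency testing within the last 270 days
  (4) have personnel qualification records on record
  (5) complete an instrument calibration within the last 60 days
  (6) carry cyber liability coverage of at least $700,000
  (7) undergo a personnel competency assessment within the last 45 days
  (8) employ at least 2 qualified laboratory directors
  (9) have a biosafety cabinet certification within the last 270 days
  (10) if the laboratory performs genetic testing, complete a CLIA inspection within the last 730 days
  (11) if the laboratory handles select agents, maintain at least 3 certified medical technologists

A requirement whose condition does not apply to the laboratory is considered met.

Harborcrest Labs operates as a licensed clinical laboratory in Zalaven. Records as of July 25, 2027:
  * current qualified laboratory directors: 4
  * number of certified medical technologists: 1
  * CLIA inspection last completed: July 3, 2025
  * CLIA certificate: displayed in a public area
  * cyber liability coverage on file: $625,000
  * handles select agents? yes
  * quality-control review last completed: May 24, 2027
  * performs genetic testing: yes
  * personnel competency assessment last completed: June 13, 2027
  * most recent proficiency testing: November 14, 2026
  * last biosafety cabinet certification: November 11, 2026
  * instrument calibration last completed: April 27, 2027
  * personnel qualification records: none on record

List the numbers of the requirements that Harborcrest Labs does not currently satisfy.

2, 4, 5, 6, 10, 11

1. CLIA certificate present → met
2. quality-control review 62 days ago vs limit 45 → not met
3. proficiency testing 253 days ago vs limit 270 → met
4. personnel qualification records absent → not met
5. instrument calibration 89 days ago vs limit 60 → not met
6. cyber liability coverage $625,000 < $700,000 → not met
7. personnel competency assessment 42 days ago vs limit 45 → met
8. qualified laboratory directors 4 ≥ 2 → met
9. biosafety cabinet certification 256 days ago vs limit 270 → met
10. condition 'performs genetic testing' holds; CLIA inspection 752 days ago vs limit 730 → not met
11. condition 'handles select agents' holds; certified medical technologists 1 < 3 → not met
Not met: 2, 4, 5, 6, 10, 11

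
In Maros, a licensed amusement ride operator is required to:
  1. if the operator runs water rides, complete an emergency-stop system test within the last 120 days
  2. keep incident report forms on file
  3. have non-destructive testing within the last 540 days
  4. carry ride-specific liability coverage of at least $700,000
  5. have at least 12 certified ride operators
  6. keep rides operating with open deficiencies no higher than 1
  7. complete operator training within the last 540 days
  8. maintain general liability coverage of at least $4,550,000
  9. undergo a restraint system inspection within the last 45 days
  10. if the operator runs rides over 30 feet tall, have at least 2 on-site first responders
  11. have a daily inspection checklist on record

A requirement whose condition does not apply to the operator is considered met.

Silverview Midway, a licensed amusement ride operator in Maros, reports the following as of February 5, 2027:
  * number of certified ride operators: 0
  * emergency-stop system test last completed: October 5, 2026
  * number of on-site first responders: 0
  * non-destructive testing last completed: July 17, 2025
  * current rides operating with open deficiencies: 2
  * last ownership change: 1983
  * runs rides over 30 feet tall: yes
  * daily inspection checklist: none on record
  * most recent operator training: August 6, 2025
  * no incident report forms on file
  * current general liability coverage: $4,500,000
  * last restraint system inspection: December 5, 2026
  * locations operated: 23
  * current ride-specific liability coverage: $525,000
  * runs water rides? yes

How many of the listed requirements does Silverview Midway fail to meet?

11

1. condition 'runs water rides' holds; emergency-stop system test 123 days ago vs limit 120 → not met
2. incident report forms absent → not met
3. non-destructive testing 568 days ago vs limit 540 → not met
4. ride-specific liability coverage $525,000 < $700,000 → not met
5. certified ride operators 0 < 12 → not met
6. rides operating with open deficiencies 2 > 1 → not met
7. operator training 548 days ago vs limit 540 → not met
8. general liability coverage $4,500,000 < $4,550,000 → not met
9. restraint system inspection 62 days ago vs limit 45 → not met
10. condition 'runs rides over 30 feet tall' holds; on-site first responders 0 < 2 → not met
11. daily inspection checklist absent → not met
Not met: 11 of 11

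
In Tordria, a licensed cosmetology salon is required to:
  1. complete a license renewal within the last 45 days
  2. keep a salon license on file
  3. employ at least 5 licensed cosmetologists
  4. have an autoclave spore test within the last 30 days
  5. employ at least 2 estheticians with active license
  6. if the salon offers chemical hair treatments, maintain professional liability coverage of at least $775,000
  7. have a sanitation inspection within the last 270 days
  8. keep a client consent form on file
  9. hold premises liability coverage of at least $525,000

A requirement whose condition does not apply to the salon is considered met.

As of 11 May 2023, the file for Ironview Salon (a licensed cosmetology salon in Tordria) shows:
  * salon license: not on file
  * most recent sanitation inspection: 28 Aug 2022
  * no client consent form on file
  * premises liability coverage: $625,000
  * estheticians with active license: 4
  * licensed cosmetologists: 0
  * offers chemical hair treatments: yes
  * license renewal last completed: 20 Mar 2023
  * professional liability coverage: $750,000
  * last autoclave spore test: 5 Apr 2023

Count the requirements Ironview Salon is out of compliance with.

6

1. license renewal 52 days ago vs limit 45 → not met
2. salon license absent → not met
3. licensed cosmetologists 0 < 5 → not met
4. autoclave spore test 36 days ago vs limit 30 → not met
5. estheticians with active license 4 ≥ 2 → met
6. condition 'offers chemical hair treatments' holds; professional liability coverage $750,000 < $775,000 → not met
7. sanitation inspection 256 days ago vs limit 270 → met
8. client consent form absent → not met
9. premises liability coverage $625,000 ≥ $525,000 → met
Not met: 6 of 9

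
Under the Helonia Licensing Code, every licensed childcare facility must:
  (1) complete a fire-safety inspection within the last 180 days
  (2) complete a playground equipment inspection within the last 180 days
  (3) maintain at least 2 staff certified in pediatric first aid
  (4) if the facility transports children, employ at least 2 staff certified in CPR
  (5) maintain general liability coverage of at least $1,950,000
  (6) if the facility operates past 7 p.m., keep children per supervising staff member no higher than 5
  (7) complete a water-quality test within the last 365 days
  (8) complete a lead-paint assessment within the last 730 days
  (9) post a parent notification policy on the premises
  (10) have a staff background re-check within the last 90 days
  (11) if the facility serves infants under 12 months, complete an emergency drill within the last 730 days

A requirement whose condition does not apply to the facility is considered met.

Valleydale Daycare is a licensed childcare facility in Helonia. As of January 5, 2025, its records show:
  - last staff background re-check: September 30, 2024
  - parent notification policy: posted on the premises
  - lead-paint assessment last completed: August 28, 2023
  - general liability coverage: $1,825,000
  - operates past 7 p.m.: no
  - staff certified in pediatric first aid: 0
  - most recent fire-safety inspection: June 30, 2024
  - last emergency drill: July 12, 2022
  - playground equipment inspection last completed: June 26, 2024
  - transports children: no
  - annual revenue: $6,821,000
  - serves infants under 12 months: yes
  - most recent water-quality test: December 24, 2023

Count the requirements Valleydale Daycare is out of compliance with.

7

1. fire-safety inspection 189 days ago vs limit 180 → not met
2. playground equipment inspection 193 days ago vs limit 180 → not met
3. staff certified in pediatric first aid 0 < 2 → not met
4. condition 'transports children' does not hold → requirement n/a → met
5. general liability coverage $1,825,000 < $1,950,000 → not met
6. condition 'operates past 7 p.m.' does not hold → requirement n/a → met
7. water-quality test 378 days ago vs limit 365 → not met
8. lead-paint assessment 496 days ago vs limit 730 → met
9. parent notification policy present → met
10. staff background re-check 97 days ago vs limit 90 → not met
11. condition 'serves infants under 12 months' holds; emergency drill 908 days ago vs limit 730 → not met
Not met: 7 of 11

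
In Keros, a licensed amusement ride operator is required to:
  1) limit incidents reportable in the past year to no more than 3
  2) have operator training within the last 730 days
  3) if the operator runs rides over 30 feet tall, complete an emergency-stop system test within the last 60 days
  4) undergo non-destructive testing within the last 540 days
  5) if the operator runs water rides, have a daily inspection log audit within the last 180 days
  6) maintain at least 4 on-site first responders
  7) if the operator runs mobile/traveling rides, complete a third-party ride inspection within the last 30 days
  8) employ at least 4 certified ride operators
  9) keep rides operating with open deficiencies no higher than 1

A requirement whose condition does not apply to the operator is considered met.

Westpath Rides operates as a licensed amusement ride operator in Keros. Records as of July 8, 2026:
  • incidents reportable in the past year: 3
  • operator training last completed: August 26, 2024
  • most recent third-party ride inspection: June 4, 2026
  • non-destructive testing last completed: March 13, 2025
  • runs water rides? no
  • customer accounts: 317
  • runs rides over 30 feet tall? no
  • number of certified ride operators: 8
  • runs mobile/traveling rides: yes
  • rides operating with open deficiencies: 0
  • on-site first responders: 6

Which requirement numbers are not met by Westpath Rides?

1. incidents reportable in the past year 3 ≤ 3 → met
2. operator training 681 days ago vs limit 730 → met
3. condition 'runs rides over 30 feet tall' does not hold → requirement n/a → met
4. non-destructive testing 482 days ago vs limit 540 → met
5. condition 'runs water rides' does not hold → requirement n/a → met
6. on-site first responders 6 ≥ 4 → met
7. condition 'runs mobile/traveling rides' holds; third-party ride inspection 34 days ago vs limit 30 → not met
8. certified ride operators 8 ≥ 4 → met
9. rides operating with open deficiencies 0 ≤ 1 → met
Not met: 7

7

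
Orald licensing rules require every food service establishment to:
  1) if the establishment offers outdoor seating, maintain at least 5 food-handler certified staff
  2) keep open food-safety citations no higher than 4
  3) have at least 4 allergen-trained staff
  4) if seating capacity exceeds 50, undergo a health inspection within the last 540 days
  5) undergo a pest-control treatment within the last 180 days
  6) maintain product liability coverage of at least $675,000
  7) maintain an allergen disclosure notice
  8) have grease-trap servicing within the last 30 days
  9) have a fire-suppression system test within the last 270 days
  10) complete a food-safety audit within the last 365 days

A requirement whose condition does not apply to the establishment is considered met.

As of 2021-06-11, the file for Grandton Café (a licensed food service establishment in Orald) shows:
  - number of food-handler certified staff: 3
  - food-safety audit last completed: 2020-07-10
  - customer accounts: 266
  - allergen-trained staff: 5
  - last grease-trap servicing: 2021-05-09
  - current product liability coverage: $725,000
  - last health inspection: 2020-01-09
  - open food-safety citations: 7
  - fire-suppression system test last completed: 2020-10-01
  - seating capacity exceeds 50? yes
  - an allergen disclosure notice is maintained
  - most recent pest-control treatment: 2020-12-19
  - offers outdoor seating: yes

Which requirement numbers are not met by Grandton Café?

1, 2, 8

1. condition 'offers outdoor seating' holds; food-handler certified staff 3 < 5 → not met
2. open food-safety citations 7 > 4 → not met
3. allergen-trained staff 5 ≥ 4 → met
4. condition 'seating capacity exceeds 50' holds; health inspection 519 days ago vs limit 540 → met
5. pest-control treatment 174 days ago vs limit 180 → met
6. product liability coverage $725,000 ≥ $675,000 → met
7. allergen disclosure notice present → met
8. grease-trap servicing 33 days ago vs limit 30 → not met
9. fire-suppression system test 253 days ago vs limit 270 → met
10. food-safety audit 336 days ago vs limit 365 → met
Not met: 1, 2, 8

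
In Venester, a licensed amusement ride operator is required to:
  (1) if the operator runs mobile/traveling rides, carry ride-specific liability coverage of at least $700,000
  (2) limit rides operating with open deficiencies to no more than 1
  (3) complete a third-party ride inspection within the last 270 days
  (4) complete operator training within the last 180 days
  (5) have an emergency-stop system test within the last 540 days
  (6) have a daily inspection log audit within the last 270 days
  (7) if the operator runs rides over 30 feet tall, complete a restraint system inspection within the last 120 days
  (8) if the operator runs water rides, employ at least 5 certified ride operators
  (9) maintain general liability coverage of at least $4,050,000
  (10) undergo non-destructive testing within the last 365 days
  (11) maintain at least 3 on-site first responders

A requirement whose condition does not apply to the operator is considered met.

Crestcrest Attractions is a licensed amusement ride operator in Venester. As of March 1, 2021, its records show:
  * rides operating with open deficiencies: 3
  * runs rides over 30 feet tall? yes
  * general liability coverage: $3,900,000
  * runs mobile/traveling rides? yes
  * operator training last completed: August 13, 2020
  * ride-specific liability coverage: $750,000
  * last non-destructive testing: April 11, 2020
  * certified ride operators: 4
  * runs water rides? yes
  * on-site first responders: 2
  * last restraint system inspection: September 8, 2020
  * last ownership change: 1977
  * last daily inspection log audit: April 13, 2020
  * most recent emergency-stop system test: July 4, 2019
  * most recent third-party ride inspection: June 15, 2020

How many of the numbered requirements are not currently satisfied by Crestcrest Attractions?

1. condition 'runs mobile/traveling rides' holds; ride-specific liability coverage $750,000 ≥ $700,000 → met
2. rides operating with open deficiencies 3 > 1 → not met
3. third-party ride inspection 259 days ago vs limit 270 → met
4. operator training 200 days ago vs limit 180 → not met
5. emergency-stop system test 606 days ago vs limit 540 → not met
6. daily inspection log audit 322 days ago vs limit 270 → not met
7. condition 'runs rides over 30 feet tall' holds; restraint system inspection 174 days ago vs limit 120 → not met
8. condition 'runs water rides' holds; certified ride operators 4 < 5 → not met
9. general liability coverage $3,900,000 < $4,050,000 → not met
10. non-destructive testing 324 days ago vs limit 365 → met
11. on-site first responders 2 < 3 → not met
Not met: 8 of 11

8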